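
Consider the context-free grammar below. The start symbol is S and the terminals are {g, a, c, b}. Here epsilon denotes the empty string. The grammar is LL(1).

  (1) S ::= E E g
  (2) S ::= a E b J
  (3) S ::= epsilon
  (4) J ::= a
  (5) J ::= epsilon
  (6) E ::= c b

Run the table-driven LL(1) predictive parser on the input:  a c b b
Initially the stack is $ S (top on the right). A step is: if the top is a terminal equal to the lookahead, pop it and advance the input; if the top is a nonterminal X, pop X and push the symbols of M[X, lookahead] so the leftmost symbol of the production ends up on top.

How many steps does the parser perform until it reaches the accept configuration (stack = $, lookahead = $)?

7

     Stack      Input      Action
  1  $ S        a c b b $  expand S ::= a E b J
  2  $ J b E a  a c b b $  match a
  3  $ J b E    c b b $    expand E ::= c b
  4  $ J b b c  c b b $    match c
  5  $ J b b    b b $      match b
  6  $ J b      b $        match b
  7  $ J        $          expand J ::= epsilon
Accept reached after 7 steps.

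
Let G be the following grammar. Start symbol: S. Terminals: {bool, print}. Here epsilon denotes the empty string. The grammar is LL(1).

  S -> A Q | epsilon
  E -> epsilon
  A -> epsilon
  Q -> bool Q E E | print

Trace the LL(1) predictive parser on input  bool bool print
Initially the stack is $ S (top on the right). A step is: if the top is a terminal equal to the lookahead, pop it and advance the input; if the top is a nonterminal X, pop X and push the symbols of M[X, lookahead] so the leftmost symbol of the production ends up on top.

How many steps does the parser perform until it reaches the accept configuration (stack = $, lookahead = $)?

step 1: stack=$ S  input=bool bool print $  — expand S -> A Q
step 2: stack=$ Q A  input=bool bool print $  — expand A -> epsilon
step 3: stack=$ Q  input=bool bool print $  — expand Q -> bool Q E E
step 4: stack=$ E E Q bool  input=bool bool print $  — match bool
step 5: stack=$ E E Q  input=bool print $  — expand Q -> bool Q E E
step 6: stack=$ E E E E Q bool  input=bool print $  — match bool
step 7: stack=$ E E E E Q  input=print $  — expand Q -> print
step 8: stack=$ E E E E print  input=print $  — match print
step 9: stack=$ E E E E  input=$  — expand E -> epsilon
step 10: stack=$ E E E  input=$  — expand E -> epsilon
step 11: stack=$ E E  input=$  — expand E -> epsilon
step 12: stack=$ E  input=$  — expand E -> epsilon
Accept reached after 12 steps.

12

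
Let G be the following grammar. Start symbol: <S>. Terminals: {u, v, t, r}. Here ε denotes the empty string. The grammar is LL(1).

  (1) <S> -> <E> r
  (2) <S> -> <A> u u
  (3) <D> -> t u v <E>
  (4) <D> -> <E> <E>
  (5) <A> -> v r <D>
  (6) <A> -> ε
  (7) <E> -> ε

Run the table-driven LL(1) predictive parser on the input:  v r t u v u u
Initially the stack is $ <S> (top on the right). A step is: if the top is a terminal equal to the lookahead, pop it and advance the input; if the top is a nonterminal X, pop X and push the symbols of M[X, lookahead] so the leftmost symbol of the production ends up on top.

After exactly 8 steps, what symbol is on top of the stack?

<E>

step 1: stack=$ <S>  input=v r t u v u u $  — expand <S> -> <A> u u
step 2: stack=$ u u <A>  input=v r t u v u u $  — expand <A> -> v r <D>
step 3: stack=$ u u <D> r v  input=v r t u v u u $  — match v
step 4: stack=$ u u <D> r  input=r t u v u u $  — match r
step 5: stack=$ u u <D>  input=t u v u u $  — expand <D> -> t u v <E>
step 6: stack=$ u u <E> v u t  input=t u v u u $  — match t
step 7: stack=$ u u <E> v u  input=u v u u $  — match u
step 8: stack=$ u u <E> v  input=v u u $  — match v
Stack after step 8: $ u u <E> (top = <E>).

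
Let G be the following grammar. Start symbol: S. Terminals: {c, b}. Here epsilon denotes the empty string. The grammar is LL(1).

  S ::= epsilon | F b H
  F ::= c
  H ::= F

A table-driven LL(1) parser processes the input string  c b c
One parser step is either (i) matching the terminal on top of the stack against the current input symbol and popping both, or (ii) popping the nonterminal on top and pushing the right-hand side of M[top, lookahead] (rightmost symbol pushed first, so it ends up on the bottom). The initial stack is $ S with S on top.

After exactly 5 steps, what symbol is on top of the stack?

     Stack    Input    Action
  1  $ S      c b c $  expand S ::= F b H
  2  $ H b F  c b c $  expand F ::= c
  3  $ H b c  c b c $  match c
  4  $ H b    b c $    match b
  5  $ H      c $      expand H ::= F
Stack after step 5: $ F (top = F).

F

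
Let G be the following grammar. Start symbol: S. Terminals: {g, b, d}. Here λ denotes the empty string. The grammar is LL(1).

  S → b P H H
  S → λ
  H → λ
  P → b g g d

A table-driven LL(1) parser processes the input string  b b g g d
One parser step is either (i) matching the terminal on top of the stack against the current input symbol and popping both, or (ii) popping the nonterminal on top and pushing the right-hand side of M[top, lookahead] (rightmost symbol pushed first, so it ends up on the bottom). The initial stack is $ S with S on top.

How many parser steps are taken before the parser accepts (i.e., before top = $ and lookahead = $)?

step 1: stack=$ S  input=b b g g d $  — expand S → b P H H
step 2: stack=$ H H P b  input=b b g g d $  — match b
step 3: stack=$ H H P  input=b g g d $  — expand P → b g g d
step 4: stack=$ H H d g g b  input=b g g d $  — match b
step 5: stack=$ H H d g g  input=g g d $  — match g
step 6: stack=$ H H d g  input=g d $  — match g
step 7: stack=$ H H d  input=d $  — match d
step 8: stack=$ H H  input=$  — expand H → λ
step 9: stack=$ H  input=$  — expand H → λ
Accept reached after 9 steps.

9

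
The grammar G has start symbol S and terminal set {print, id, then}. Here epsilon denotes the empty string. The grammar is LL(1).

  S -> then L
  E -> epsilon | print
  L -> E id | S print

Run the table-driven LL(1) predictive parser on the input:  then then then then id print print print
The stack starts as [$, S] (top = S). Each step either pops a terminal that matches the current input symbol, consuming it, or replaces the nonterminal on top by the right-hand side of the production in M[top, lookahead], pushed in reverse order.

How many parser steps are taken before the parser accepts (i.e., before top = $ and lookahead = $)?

step 1: stack=$ S  input=then then then then id print print print $  — expand S -> then L
step 2: stack=$ L then  input=then then then then id print print print $  — match then
step 3: stack=$ L  input=then then then id print print print $  — expand L -> S print
step 4: stack=$ print S  input=then then then id print print print $  — expand S -> then L
step 5: stack=$ print L then  input=then then then id print print print $  — match then
step 6: stack=$ print L  input=then then id print print print $  — expand L -> S print
step 7: stack=$ print print S  input=then then id print print print $  — expand S -> then L
step 8: stack=$ print print L then  input=then then id print print print $  — match then
step 9: stack=$ print print L  input=then id print print print $  — expand L -> S print
step 10: stack=$ print print print S  input=then id print print print $  — expand S -> then L
step 11: stack=$ print print print L then  input=then id print print print $  — match then
step 12: stack=$ print print print L  input=id print print print $  — expand L -> E id
step 13: stack=$ print print print id E  input=id print print print $  — expand E -> epsilon
step 14: stack=$ print print print id  input=id print print print $  — match id
step 15: stack=$ print print print  input=print print print $  — match print
step 16: stack=$ print print  input=print print $  — match print
step 17: stack=$ print  input=print $  — match print
Accept reached after 17 steps.

17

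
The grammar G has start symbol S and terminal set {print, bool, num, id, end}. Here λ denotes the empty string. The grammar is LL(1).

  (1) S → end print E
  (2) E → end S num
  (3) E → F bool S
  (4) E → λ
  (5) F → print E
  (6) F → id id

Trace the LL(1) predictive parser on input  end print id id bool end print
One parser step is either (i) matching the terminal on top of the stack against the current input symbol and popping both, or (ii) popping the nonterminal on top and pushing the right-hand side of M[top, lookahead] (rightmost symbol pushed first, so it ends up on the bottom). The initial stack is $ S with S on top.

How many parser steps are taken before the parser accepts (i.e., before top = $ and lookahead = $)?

12

step 1: stack=$ S  input=end print id id bool end print $  — expand S → end print E
step 2: stack=$ E print end  input=end print id id bool end print $  — match end
step 3: stack=$ E print  input=print id id bool end print $  — match print
step 4: stack=$ E  input=id id bool end print $  — expand E → F bool S
step 5: stack=$ S bool F  input=id id bool end print $  — expand F → id id
step 6: stack=$ S bool id id  input=id id bool end print $  — match id
step 7: stack=$ S bool id  input=id bool end print $  — match id
step 8: stack=$ S bool  input=bool end print $  — match bool
step 9: stack=$ S  input=end print $  — expand S → end print E
step 10: stack=$ E print end  input=end print $  — match end
step 11: stack=$ E print  input=print $  — match print
step 12: stack=$ E  input=$  — expand E → λ
Accept reached after 12 steps.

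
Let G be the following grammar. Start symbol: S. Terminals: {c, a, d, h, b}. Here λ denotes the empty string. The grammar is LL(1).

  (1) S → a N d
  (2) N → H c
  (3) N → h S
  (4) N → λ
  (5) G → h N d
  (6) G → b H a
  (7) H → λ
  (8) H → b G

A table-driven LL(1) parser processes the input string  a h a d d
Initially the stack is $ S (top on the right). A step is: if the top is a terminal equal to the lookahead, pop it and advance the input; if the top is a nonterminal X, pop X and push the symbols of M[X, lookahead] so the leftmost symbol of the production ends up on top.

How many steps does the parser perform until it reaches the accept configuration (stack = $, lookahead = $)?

step 1: stack=$ S  input=a h a d d $  — expand S → a N d
step 2: stack=$ d N a  input=a h a d d $  — match a
step 3: stack=$ d N  input=h a d d $  — expand N → h S
step 4: stack=$ d S h  input=h a d d $  — match h
step 5: stack=$ d S  input=a d d $  — expand S → a N d
step 6: stack=$ d d N a  input=a d d $  — match a
step 7: stack=$ d d N  input=d d $  — expand N → λ
step 8: stack=$ d d  input=d d $  — match d
step 9: stack=$ d  input=d $  — match d
Accept reached after 9 steps.

9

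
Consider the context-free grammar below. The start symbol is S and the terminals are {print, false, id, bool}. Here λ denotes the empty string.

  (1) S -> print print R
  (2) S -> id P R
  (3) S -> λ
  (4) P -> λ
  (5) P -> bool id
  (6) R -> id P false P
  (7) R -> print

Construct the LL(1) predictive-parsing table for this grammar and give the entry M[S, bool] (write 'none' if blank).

none

FIRST(S) = {λ, id, print}
FIRST(P) = {λ, bool}
FIRST(R) = {id, print}
FOLLOW(S) includes $ since S is the start symbol.
FOLLOW(S): S appears on no right-hand side. Thus FOLLOW(S) = {$}.
For S -> print print R: FIRST(print print R) = {print}, so it goes in M[S, t] for t ∈ {print}.
For S -> id P R: FIRST(id P R) = {id}, so it goes in M[S, t] for t ∈ {id}.
For S -> λ: FIRST(λ) = {λ}, so it goes in M[S, t] for t ∈ {}; since λ ∈ FIRST, also for every t ∈ FOLLOW(S) = {$}.
None of these place a production in M[S, bool].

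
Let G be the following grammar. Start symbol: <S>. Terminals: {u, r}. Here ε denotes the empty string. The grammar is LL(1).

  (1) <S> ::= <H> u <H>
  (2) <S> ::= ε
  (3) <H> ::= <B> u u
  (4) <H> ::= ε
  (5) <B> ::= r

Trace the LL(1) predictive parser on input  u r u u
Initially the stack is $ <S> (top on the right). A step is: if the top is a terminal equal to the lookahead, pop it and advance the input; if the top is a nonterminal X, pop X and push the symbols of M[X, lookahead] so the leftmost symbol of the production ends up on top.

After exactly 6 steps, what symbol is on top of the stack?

step 1: stack=$ <S>  input=u r u u $  — expand <S> ::= <H> u <H>
step 2: stack=$ <H> u <H>  input=u r u u $  — expand <H> ::= ε
step 3: stack=$ <H> u  input=u r u u $  — match u
step 4: stack=$ <H>  input=r u u $  — expand <H> ::= <B> u u
step 5: stack=$ u u <B>  input=r u u $  — expand <B> ::= r
step 6: stack=$ u u r  input=r u u $  — match r
Stack after step 6: $ u u (top = u).

u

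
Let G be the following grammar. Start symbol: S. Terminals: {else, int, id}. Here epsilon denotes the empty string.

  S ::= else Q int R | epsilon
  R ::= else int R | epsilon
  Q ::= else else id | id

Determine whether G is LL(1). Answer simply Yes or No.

FIRST(S) = {epsilon, else}
FIRST(R) = {epsilon, else}
FIRST(Q) = {else, id}
FOLLOW(S) = {$}
FOLLOW(R) = {$}
FOLLOW(Q) = {int}
Each cell of M receives at most one production.

Yes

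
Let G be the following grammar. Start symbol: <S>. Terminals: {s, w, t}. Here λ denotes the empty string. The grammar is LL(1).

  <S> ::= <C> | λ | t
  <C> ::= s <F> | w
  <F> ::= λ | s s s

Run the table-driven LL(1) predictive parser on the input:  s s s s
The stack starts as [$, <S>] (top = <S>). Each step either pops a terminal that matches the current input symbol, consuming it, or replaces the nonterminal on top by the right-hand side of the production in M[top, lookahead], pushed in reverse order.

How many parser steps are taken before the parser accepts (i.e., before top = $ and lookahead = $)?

     Stack    Input      Action
  1  $ <S>    s s s s $  expand <S> ::= <C>
  2  $ <C>    s s s s $  expand <C> ::= s <F>
  3  $ <F> s  s s s s $  match s
  4  $ <F>    s s s $    expand <F> ::= s s s
  5  $ s s s  s s s $    match s
  6  $ s s    s s $      match s
  7  $ s      s $        match s
Accept reached after 7 steps.

7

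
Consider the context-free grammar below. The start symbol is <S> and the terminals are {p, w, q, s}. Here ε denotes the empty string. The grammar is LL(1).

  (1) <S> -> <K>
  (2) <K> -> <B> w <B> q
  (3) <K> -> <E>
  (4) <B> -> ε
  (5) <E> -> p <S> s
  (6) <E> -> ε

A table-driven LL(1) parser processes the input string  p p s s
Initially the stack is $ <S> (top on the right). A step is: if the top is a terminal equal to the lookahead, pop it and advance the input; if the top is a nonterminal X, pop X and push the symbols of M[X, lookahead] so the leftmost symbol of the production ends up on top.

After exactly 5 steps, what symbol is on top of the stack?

<K>

step 1: stack=$ <S>  input=p p s s $  — expand <S> -> <K>
step 2: stack=$ <K>  input=p p s s $  — expand <K> -> <E>
step 3: stack=$ <E>  input=p p s s $  — expand <E> -> p <S> s
step 4: stack=$ s <S> p  input=p p s s $  — match p
step 5: stack=$ s <S>  input=p s s $  — expand <S> -> <K>
Stack after step 5: $ s <K> (top = <K>).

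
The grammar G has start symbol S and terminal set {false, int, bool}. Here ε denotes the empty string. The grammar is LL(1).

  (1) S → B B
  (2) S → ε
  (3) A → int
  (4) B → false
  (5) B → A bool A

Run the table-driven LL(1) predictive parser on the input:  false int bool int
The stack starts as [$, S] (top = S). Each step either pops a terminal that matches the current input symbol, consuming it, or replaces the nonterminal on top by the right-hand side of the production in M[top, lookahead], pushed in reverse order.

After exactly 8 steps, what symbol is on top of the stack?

int

     Stack         Input                 Action
  1  $ S           false int bool int $  expand S → B B
  2  $ B B         false int bool int $  expand B → false
  3  $ B false     false int bool int $  match false
  4  $ B           int bool int $        expand B → A bool A
  5  $ A bool A    int bool int $        expand A → int
  6  $ A bool int  int bool int $        match int
  7  $ A bool      bool int $            match bool
  8  $ A           int $                 expand A → int
Stack after step 8: $ int (top = int).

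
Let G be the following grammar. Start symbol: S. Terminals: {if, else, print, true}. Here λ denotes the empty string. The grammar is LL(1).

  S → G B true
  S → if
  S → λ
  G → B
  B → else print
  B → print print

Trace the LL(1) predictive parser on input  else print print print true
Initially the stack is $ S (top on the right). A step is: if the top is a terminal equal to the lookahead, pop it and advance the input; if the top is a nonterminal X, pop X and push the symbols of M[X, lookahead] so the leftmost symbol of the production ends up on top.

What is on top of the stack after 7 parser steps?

step 1: stack=$ S  input=else print print print true $  — expand S → G B true
step 2: stack=$ true B G  input=else print print print true $  — expand G → B
step 3: stack=$ true B B  input=else print print print true $  — expand B → else print
step 4: stack=$ true B print else  input=else print print print true $  — match else
step 5: stack=$ true B print  input=print print print true $  — match print
step 6: stack=$ true B  input=print print true $  — expand B → print print
step 7: stack=$ true print print  input=print print true $  — match print
Stack after step 7: $ true print (top = print).

print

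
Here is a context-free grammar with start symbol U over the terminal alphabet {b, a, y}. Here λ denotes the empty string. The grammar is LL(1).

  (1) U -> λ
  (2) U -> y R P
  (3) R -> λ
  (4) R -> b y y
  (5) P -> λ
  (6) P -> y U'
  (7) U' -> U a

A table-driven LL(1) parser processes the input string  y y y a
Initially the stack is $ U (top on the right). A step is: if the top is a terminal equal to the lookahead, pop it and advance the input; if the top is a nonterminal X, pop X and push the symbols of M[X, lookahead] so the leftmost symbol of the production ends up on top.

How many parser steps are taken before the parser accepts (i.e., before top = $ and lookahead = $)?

step 1: stack=$ U  input=y y y a $  — expand U -> y R P
step 2: stack=$ P R y  input=y y y a $  — match y
step 3: stack=$ P R  input=y y a $  — expand R -> λ
step 4: stack=$ P  input=y y a $  — expand P -> y U'
step 5: stack=$ U' y  input=y y a $  — match y
step 6: stack=$ U'  input=y a $  — expand U' -> U a
step 7: stack=$ a U  input=y a $  — expand U -> y R P
step 8: stack=$ a P R y  input=y a $  — match y
step 9: stack=$ a P R  input=a $  — expand R -> λ
step 10: stack=$ a P  input=a $  — expand P -> λ
step 11: stack=$ a  input=a $  — match a
Accept reached after 11 steps.

11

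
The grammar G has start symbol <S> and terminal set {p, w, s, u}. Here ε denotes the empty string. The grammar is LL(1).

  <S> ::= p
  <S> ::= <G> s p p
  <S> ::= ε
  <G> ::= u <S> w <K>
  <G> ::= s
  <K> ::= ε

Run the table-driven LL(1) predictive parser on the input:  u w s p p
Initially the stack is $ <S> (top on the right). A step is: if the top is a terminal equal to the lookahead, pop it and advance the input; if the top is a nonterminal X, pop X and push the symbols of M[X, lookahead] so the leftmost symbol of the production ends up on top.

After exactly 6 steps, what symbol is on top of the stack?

step 1: stack=$ <S>  input=u w s p p $  — expand <S> ::= <G> s p p
step 2: stack=$ p p s <G>  input=u w s p p $  — expand <G> ::= u <S> w <K>
step 3: stack=$ p p s <K> w <S> u  input=u w s p p $  — match u
step 4: stack=$ p p s <K> w <S>  input=w s p p $  — expand <S> ::= ε
step 5: stack=$ p p s <K> w  input=w s p p $  — match w
step 6: stack=$ p p s <K>  input=s p p $  — expand <K> ::= ε
Stack after step 6: $ p p s (top = s).

s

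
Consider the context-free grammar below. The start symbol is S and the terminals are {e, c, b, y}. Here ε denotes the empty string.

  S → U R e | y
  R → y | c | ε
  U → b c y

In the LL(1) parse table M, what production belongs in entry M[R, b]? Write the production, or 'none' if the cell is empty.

FIRST(R): from R→y we get {y}; from R→c we get {c}; from R→ε we get {ε}. So FIRST(R) = {ε, c, y}.
FIRST(U): from U→b c y we get {b}. So FIRST(U) = {b}.
FIRST(S): from S→U R e we get {b}; from S→y we get {y}. So FIRST(S) = {b, y}.
FOLLOW(S) includes $ since S is the start symbol.
FOLLOW(R): in S→U R e, R is followed by e with FIRST {e}. Thus FOLLOW(R) = {e}.
For R → y: FIRST(y) = {y}, so it goes in M[R, t] for t ∈ {y}.
For R → c: FIRST(c) = {c}, so it goes in M[R, t] for t ∈ {c}.
For R → ε: FIRST(ε) = {ε}, so it goes in M[R, t] for t ∈ {}; since ε ∈ FIRST, also for every t ∈ FOLLOW(R) = {e}.
None of these place a production in M[R, b].

none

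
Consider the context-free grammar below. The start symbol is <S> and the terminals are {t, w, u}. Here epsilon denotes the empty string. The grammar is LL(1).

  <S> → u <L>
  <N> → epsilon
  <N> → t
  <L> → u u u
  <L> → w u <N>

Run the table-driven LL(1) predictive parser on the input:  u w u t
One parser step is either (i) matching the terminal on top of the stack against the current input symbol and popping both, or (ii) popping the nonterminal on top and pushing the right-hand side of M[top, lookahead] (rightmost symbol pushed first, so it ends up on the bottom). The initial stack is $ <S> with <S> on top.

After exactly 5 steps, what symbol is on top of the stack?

step 1: stack=$ <S>  input=u w u t $  — expand <S> → u <L>
step 2: stack=$ <L> u  input=u w u t $  — match u
step 3: stack=$ <L>  input=w u t $  — expand <L> → w u <N>
step 4: stack=$ <N> u w  input=w u t $  — match w
step 5: stack=$ <N> u  input=u t $  — match u
Stack after step 5: $ <N> (top = <N>).

<N>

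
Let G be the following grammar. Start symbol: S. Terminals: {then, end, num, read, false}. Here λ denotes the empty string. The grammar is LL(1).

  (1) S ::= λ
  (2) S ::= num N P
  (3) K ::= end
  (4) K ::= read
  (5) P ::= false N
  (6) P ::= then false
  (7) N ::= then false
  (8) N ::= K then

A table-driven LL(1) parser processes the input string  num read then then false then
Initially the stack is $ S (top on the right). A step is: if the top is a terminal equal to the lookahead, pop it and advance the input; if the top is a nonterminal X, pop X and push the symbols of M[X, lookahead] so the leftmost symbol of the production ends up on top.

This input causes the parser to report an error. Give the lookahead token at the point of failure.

step 1: stack=$ S  input=num read then then false then $  — expand S ::= num N P
step 2: stack=$ P N num  input=num read then then false then $  — match num
step 3: stack=$ P N  input=read then then false then $  — expand N ::= K then
step 4: stack=$ P then K  input=read then then false then $  — expand K ::= read
step 5: stack=$ P then read  input=read then then false then $  — match read
step 6: stack=$ P then  input=then then false then $  — match then
step 7: stack=$ P  input=then false then $  — expand P ::= then false
step 8: stack=$ false then  input=then false then $  — match then
step 9: stack=$ false  input=false then $  — match false
step 10: stack=$  input=then $  — error: stack empty but input remains

then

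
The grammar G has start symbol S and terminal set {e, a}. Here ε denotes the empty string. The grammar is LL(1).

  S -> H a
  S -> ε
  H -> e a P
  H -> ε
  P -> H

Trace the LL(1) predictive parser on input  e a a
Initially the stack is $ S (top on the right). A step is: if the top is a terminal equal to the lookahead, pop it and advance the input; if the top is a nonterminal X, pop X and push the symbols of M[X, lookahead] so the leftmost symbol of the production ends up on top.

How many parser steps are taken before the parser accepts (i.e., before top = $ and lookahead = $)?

7

     Stack      Input    Action
  1  $ S        e a a $  expand S -> H a
  2  $ a H      e a a $  expand H -> e a P
  3  $ a P a e  e a a $  match e
  4  $ a P a    a a $    match a
  5  $ a P      a $      expand P -> H
  6  $ a H      a $      expand H -> ε
  7  $ a        a $      match a
Accept reached after 7 steps.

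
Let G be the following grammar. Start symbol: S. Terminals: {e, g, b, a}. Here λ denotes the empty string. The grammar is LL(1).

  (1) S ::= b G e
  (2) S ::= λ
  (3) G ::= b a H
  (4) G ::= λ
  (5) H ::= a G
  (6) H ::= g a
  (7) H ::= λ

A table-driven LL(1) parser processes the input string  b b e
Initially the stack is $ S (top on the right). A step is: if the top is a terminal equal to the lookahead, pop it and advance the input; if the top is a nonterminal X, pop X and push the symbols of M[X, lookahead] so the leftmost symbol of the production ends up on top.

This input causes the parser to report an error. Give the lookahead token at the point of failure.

step 1: stack=$ S  input=b b e $  — expand S ::= b G e
step 2: stack=$ e G b  input=b b e $  — match b
step 3: stack=$ e G  input=b e $  — expand G ::= b a H
step 4: stack=$ e H a b  input=b e $  — match b
step 5: stack=$ e H a  input=e $  — error: top is terminal a but lookahead is e

e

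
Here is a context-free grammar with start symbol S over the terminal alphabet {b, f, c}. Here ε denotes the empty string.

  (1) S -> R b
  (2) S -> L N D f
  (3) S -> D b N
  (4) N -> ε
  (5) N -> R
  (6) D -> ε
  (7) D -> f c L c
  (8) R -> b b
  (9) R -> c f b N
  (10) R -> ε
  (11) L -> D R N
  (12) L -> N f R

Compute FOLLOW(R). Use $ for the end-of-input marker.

{$, b, c, f}

FIRST(D): from D->ε we get {ε}; from D->f c L c we get {f}. So FIRST(D) = {ε, f}.
FIRST(R): from R->b b we get {b}; from R->c f b N we get {c}; from R->ε we get {ε}. So FIRST(R) = {ε, b, c}.
FIRST(N): from N->ε we get {ε}; from N->R we get {ε, b, c}. So FIRST(N) = {ε, b, c}.
FIRST(L): from L->D R N we get {ε, b, c, f}; from L->N f R we get {b, c, f}. So FIRST(L) = {ε, b, c, f}.
FIRST(S): from S->R b we get {b, c}; from S->L N D f we get {b, c, f}; from S->D b N we get {b, f}. So FIRST(S) = {b, c, f}.
FOLLOW(S) includes $ since S is the start symbol.
FOLLOW(S): S appears on no right-hand side. Thus FOLLOW(S) = {$}.
FOLLOW(L): in S->L N D f, L is followed by N D f with FIRST {b, c, f}; in D->f c L c, L is followed by c with FIRST {c}. Thus FOLLOW(L) = {b, c, f}.
FOLLOW(D): in S->L N D f, D is followed by f with FIRST {f}; in S->D b N, D is followed by b N with FIRST {b}; in L->D R N, D is followed by R N with FIRST {ε, b, c}; in L->D R N, the suffix after D is nullable, so FOLLOW(D) ⊇ FOLLOW(L) = {b, c, f}. Thus FOLLOW(D) = {b, c, f}.
FOLLOW(N): in S->L N D f, N is followed by D f with FIRST {f}; in S->D b N, the suffix after N is empty, so FOLLOW(N) ⊇ FOLLOW(S) = {$}; in R->c f b N, the suffix after N is empty, so FOLLOW(N) ⊇ FOLLOW(R) = {$, b, c, f}; in L->D R N, the suffix after N is empty, so FOLLOW(N) ⊇ FOLLOW(L) = {b, c, f}; in L->N f R, N is followed by f R with FIRST {f}. Thus FOLLOW(N) = {$, b, c, f}.
FOLLOW(R): in S->R b, R is followed by b with FIRST {b}; in N->R, the suffix after R is empty, so FOLLOW(R) ⊇ FOLLOW(N) = {$, b, c, f}; in L->D R N, R is followed by N with FIRST {ε, b, c}; in L->D R N, the suffix after R is nullable, so FOLLOW(R) ⊇ FOLLOW(L) = {b, c, f}; in L->N f R, the suffix after R is empty, so FOLLOW(R) ⊇ FOLLOW(L) = {b, c, f}. Thus FOLLOW(R) = {$, b, c, f}.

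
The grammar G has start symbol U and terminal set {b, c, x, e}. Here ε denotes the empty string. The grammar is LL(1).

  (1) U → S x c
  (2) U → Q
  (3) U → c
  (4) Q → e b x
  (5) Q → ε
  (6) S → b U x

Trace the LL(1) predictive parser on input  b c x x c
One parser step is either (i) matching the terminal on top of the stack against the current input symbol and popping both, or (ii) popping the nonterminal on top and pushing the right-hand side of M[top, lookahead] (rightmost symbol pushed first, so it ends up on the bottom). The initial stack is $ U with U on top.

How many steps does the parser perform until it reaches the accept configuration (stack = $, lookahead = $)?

8

     Stack        Input        Action
  1  $ U          b c x x c $  expand U → S x c
  2  $ c x S      b c x x c $  expand S → b U x
  3  $ c x x U b  b c x x c $  match b
  4  $ c x x U    c x x c $    expand U → c
  5  $ c x x c    c x x c $    match c
  6  $ c x x      x x c $      match x
  7  $ c x        x c $        match x
  8  $ c          c $          match c
Accept reached after 8 steps.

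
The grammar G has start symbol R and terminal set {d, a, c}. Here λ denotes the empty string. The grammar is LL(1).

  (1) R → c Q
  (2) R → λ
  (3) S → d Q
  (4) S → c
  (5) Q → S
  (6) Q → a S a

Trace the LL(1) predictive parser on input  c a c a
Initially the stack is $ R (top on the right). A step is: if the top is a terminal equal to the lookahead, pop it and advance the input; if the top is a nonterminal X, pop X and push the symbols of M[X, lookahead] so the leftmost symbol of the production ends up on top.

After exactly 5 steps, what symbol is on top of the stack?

c

     Stack    Input      Action
  1  $ R      c a c a $  expand R → c Q
  2  $ Q c    c a c a $  match c
  3  $ Q      a c a $    expand Q → a S a
  4  $ a S a  a c a $    match a
  5  $ a S    c a $      expand S → c
Stack after step 5: $ a c (top = c).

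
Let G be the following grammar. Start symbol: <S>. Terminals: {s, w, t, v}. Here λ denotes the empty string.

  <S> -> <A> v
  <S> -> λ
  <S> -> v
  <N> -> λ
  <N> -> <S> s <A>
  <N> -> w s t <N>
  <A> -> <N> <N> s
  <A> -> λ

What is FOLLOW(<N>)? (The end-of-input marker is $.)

FIRST(<S>): from <S>-><A> v we get {s, v, w}; from <S>->λ we get {λ}; from <S>->v we get {v}. So FIRST(<S>) = {λ, s, v, w}.
FIRST(<N>): from <N>->λ we get {λ}; from <N>-><S> s <A> we get {s, v, w}; from <N>->w s t <N> we get {w}. So FIRST(<N>) = {λ, s, v, w}.
FIRST(<A>): from <A>-><N> <N> s we get {s, v, w}; from <A>->λ we get {λ}. So FIRST(<A>) = {λ, s, v, w}.
FOLLOW(<S>) includes $ since <S> is the start symbol.
FOLLOW(<S>): in <N>-><S> s <A>, <S> is followed by s <A> with FIRST {s}. Thus FOLLOW(<S>) = {$, s}.
FOLLOW(<N>): in <N>->w s t <N>, the suffix after <N> is empty (adds nothing new); in <A>-><N> <N> s (occurrence 1), <N> is followed by <N> s with FIRST {s, v, w}; in <A>-><N> <N> s (occurrence 2), <N> is followed by s with FIRST {s}. Thus FOLLOW(<N>) = {s, v, w}.
FOLLOW(<A>): in <S>-><A> v, <A> is followed by v with FIRST {v}; in <N>-><S> s <A>, the suffix after <A> is empty, so FOLLOW(<A>) ⊇ FOLLOW(<N>) = {s, v, w}. Thus FOLLOW(<A>) = {s, v, w}.

{s, v, w}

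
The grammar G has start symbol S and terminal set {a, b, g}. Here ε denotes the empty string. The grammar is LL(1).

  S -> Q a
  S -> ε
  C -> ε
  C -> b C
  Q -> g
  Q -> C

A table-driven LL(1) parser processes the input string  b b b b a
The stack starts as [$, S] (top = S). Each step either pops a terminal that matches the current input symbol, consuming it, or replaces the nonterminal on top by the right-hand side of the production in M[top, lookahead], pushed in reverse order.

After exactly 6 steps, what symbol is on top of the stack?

step 1: stack=$ S  input=b b b b a $  — expand S -> Q a
step 2: stack=$ a Q  input=b b b b a $  — expand Q -> C
step 3: stack=$ a C  input=b b b b a $  — expand C -> b C
step 4: stack=$ a C b  input=b b b b a $  — match b
step 5: stack=$ a C  input=b b b a $  — expand C -> b C
step 6: stack=$ a C b  input=b b b a $  — match b
Stack after step 6: $ a C (top = C).

C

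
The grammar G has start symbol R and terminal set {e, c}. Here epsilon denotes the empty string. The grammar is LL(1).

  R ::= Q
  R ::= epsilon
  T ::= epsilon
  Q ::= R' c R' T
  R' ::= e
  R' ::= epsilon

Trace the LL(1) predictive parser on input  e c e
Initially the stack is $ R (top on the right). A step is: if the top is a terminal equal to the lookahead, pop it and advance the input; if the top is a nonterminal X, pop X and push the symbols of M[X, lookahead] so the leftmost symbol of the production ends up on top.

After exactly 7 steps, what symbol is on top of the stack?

     Stack        Input    Action
  1  $ R          e c e $  expand R ::= Q
  2  $ Q          e c e $  expand Q ::= R' c R' T
  3  $ T R' c R'  e c e $  expand R' ::= e
  4  $ T R' c e   e c e $  match e
  5  $ T R' c     c e $    match c
  6  $ T R'       e $      expand R' ::= e
  7  $ T e        e $      match e
Stack after step 7: $ T (top = T).

T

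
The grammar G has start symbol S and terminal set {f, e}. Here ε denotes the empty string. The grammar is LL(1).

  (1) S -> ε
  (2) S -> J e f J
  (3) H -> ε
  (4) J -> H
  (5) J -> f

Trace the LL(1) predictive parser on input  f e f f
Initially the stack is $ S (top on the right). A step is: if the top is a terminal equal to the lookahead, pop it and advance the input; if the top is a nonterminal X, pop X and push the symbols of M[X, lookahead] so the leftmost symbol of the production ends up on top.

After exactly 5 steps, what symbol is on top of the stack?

J

     Stack      Input      Action
  1  $ S        f e f f $  expand S -> J e f J
  2  $ J f e J  f e f f $  expand J -> f
  3  $ J f e f  f e f f $  match f
  4  $ J f e    e f f $    match e
  5  $ J f      f f $      match f
Stack after step 5: $ J (top = J).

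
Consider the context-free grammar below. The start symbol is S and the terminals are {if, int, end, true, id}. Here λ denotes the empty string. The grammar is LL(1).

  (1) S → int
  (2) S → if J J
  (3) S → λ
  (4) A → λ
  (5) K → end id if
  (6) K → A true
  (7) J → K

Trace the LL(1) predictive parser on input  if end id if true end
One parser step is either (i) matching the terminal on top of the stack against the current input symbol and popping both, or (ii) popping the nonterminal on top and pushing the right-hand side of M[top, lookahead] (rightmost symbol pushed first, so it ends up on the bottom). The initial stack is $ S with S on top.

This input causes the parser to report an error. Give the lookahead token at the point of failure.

end

step 1: stack=$ S  input=if end id if true end $  — expand S → if J J
step 2: stack=$ J J if  input=if end id if true end $  — match if
step 3: stack=$ J J  input=end id if true end $  — expand J → K
step 4: stack=$ J K  input=end id if true end $  — expand K → end id if
step 5: stack=$ J if id end  input=end id if true end $  — match end
step 6: stack=$ J if id  input=id if true end $  — match id
step 7: stack=$ J if  input=if true end $  — match if
step 8: stack=$ J  input=true end $  — expand J → K
step 9: stack=$ K  input=true end $  — expand K → A true
step 10: stack=$ true A  input=true end $  — expand A → λ
step 11: stack=$ true  input=true end $  — match true
step 12: stack=$  input=end $  — error: stack empty but input remains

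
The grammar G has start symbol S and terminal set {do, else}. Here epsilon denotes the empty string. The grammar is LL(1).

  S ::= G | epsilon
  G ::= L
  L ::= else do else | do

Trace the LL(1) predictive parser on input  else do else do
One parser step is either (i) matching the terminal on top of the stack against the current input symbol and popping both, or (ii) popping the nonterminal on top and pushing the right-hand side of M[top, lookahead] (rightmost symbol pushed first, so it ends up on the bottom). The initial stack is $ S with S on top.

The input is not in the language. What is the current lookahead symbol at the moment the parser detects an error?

     Stack           Input              Action
  1  $ S             else do else do $  expand S ::= G
  2  $ G             else do else do $  expand G ::= L
  3  $ L             else do else do $  expand L ::= else do else
  4  $ else do else  else do else do $  match else
  5  $ else do       do else do $       match do
  6  $ else          else do $          match else
  7  $               do $               error: stack empty but input remains

do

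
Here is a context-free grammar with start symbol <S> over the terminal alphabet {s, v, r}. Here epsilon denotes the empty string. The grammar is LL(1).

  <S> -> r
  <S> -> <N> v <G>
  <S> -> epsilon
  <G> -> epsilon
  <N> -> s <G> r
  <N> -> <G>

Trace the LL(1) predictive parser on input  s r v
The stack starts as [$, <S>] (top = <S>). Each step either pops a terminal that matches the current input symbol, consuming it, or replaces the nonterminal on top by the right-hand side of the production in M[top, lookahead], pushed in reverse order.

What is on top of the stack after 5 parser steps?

v

step 1: stack=$ <S>  input=s r v $  — expand <S> -> <N> v <G>
step 2: stack=$ <G> v <N>  input=s r v $  — expand <N> -> s <G> r
step 3: stack=$ <G> v r <G> s  input=s r v $  — match s
step 4: stack=$ <G> v r <G>  input=r v $  — expand <G> -> epsilon
step 5: stack=$ <G> v r  input=r v $  — match r
Stack after step 5: $ <G> v (top = v).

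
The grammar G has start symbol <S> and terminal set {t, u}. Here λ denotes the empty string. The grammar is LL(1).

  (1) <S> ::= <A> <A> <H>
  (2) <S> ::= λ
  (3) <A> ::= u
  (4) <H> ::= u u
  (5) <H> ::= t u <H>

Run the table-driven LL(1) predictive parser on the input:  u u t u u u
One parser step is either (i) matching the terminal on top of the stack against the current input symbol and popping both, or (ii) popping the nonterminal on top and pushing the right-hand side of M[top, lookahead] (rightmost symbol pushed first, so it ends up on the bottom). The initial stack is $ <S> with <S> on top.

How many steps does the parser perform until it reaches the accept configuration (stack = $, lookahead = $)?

11

      Stack          Input          Action
   1  $ <S>          u u t u u u $  expand <S> ::= <A> <A> <H>
   2  $ <H> <A> <A>  u u t u u u $  expand <A> ::= u
   3  $ <H> <A> u    u u t u u u $  match u
   4  $ <H> <A>      u t u u u $    expand <A> ::= u
   5  $ <H> u        u t u u u $    match u
   6  $ <H>          t u u u $      expand <H> ::= t u <H>
   7  $ <H> u t      t u u u $      match t
   8  $ <H> u        u u u $        match u
   9  $ <H>          u u $          expand <H> ::= u u
  10  $ u u          u u $          match u
  11  $ u            u $            match u
Accept reached after 11 steps.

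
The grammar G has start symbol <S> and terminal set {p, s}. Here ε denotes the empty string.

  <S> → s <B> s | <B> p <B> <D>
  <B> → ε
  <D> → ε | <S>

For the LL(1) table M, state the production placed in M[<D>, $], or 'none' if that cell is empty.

<D> → ε

FIRST(<B>): from <B>→ε we get {ε}. So FIRST(<B>) = {ε}.
FIRST(<S>): from <S>→s <B> s we get {s}; from <S>→<B> p <B> <D> we get {p}. So FIRST(<S>) = {p, s}.
FIRST(<D>): from <D>→ε we get {ε}; from <D>→<S> we get {p, s}. So FIRST(<D>) = {ε, p, s}.
FOLLOW(<S>) includes $ since <S> is the start symbol.
FOLLOW(<S>): in <D>→<S>, the suffix after <S> is empty, so FOLLOW(<S>) ⊇ FOLLOW(<D>) = {$}. Thus FOLLOW(<S>) = {$}.
FOLLOW(<D>): in <S>→<B> p <B> <D>, the suffix after <D> is empty, so FOLLOW(<D>) ⊇ FOLLOW(<S>) = {$}. Thus FOLLOW(<D>) = {$}.
For <D> → ε: FIRST(ε) = {ε}, so it goes in M[<D>, t] for t ∈ {}; since ε ∈ FIRST, also for every t ∈ FOLLOW(<D>) = {$}.
For <D> → <S>: FIRST(<S>) = {p, s}, so it goes in M[<D>, t] for t ∈ {p, s}.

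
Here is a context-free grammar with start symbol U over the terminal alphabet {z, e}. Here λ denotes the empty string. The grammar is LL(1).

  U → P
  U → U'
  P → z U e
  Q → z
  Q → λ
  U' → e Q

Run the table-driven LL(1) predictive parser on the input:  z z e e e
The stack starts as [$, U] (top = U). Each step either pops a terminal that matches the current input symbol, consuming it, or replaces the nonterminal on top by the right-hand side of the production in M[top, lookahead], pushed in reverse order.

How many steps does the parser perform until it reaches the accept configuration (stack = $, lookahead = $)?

12

      Stack      Input        Action
   1  $ U        z z e e e $  expand U → P
   2  $ P        z z e e e $  expand P → z U e
   3  $ e U z    z z e e e $  match z
   4  $ e U      z e e e $    expand U → P
   5  $ e P      z e e e $    expand P → z U e
   6  $ e e U z  z e e e $    match z
   7  $ e e U    e e e $      expand U → U'
   8  $ e e U'   e e e $      expand U' → e Q
   9  $ e e Q e  e e e $      match e
  10  $ e e Q    e e $        expand Q → λ
  11  $ e e      e e $        match e
  12  $ e        e $          match e
Accept reached after 12 steps.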